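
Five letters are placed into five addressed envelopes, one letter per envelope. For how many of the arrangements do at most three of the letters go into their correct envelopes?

119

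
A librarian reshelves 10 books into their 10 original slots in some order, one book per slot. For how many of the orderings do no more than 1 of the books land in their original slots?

2669921

# with exactly i fixed is C(10,i)·!(10-i); sum over i=0..1:
  i=0: C(10,0)·!10 = 1·1334961 = 1334961
  i=1: C(10,1)·!9 = 10·133496 = 1334960
Total = 2669921.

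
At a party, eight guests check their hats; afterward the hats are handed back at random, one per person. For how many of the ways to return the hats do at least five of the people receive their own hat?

Sum C(8,i)·!(8-i) for i = 5..8:
  i=5: C(8,5)·!3 = 56·2 = 112
  i=6: C(8,6)·!2 = 28·1 = 28
  i=7: C(8,7)·!1 = 8·0 = 0
  i=8: C(8,8)·!0 = 1·1 = 1
Total = 141.

141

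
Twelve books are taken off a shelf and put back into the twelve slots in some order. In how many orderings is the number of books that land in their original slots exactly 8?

Choose which 8 of the 12 are fixed: C(12,8) = 495.
The other 4 form a derangement: !4 = 9.
Total: 495 × 9 = 4455.

4455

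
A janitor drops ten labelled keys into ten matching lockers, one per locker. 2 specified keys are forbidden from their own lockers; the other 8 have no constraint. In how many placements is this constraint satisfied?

2943360

Inclusion-exclusion on the 2 forbidden self-matches:
Σ_{j=0}^{2} (-1)^j C(2,j)(10-j)!
= C(2,0)·10! - C(2,1)·9! + C(2,2)·8!
= 3628800 - 725760 + 40320
= 2943360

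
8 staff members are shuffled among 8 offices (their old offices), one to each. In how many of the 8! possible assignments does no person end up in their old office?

14833

Recurrence: !8 = 8·!7 + (-1)^8.
!8 = 8·1854 + 1 = 14833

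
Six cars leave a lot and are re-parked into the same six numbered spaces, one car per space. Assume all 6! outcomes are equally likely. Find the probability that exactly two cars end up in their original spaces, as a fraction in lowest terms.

Favorable outcomes: C(6,2)·!4 = 15·9 = 135.
Total outcomes: 6! = 720.
Probability = 135/720 = 3/16.

3/16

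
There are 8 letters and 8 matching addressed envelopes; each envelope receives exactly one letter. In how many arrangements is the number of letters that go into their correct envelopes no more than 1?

# with exactly i fixed is C(8,i)·!(8-i); sum over i=0..1:
  i=0: C(8,0)·!8 = 1·14833 = 14833
  i=1: C(8,1)·!7 = 8·1854 = 14832
Total = 29665.

29665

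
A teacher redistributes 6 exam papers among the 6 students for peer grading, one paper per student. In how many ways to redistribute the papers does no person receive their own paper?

The subfactorial !6 = [6!/e] (nearest integer).
6! = 720, and 720/e ≈ 264.87, so !6 = 265.

265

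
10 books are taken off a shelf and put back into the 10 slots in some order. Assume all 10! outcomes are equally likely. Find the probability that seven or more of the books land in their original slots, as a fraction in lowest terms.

Favorable outcomes: Σ_{i≥7} C(10,i)·!(10-i) = 120·2 + 45·1 + 10·0 + 1·1 = 286.
Total outcomes: 10! = 3628800.
Probability = 286/3628800 = 143/1814400.

143/1814400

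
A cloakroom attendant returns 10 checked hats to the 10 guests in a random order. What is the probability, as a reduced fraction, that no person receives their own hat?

Favorable outcomes: !10 = 1334961.
Total outcomes: 10! = 3628800.
Probability = 1334961/3628800 = 16481/44800.

16481/44800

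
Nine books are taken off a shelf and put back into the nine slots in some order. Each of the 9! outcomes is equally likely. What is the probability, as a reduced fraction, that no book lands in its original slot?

Favorable outcomes: !9 = 133496.
Total outcomes: 9! = 362880.
Probability = 133496/362880 = 16687/45360.

16687/45360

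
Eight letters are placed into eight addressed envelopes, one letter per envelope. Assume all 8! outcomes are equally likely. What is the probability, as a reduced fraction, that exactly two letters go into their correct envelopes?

Favorable outcomes: C(8,2)·!6 = 28·265 = 7420.
Total outcomes: 8! = 40320.
Probability = 7420/40320 = 53/288.

53/288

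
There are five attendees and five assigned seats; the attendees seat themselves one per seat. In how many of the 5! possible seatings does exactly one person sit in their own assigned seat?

45

Choose which one of the 5 is fixed: C(5,1) = 5.
The remaining 4 must be deranged: !4 = 9.
Total: 5 × 9 = 45.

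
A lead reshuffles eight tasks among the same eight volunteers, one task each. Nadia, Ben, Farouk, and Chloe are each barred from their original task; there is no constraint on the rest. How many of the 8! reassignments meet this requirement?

24024

Let A_j be the event that the j-th constrained one is fixed. By inclusion-exclusion over the 4 events:
Σ_{j=0}^{4} (-1)^j C(4,j)(8-j)!
= C(4,0)·8! - C(4,1)·7! + C(4,2)·6! - C(4,3)·5! + C(4,4)·4!
= 40320 - 20160 + 4320 - 480 + 24
= 24024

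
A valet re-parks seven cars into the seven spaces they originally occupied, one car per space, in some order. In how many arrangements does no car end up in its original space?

1854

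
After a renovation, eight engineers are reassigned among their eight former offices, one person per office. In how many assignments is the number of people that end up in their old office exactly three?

2464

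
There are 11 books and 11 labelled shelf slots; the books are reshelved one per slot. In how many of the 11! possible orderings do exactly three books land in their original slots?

2447445

Pick the 3 fixed positions: C(11,3) = 165 ways.
The other 8 form a derangement: !8 = 14833.
Total: 165 × 14833 = 2447445.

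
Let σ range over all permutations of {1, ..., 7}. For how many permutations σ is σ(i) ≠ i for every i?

1854

The subfactorial !7 = [7!/e] (nearest integer).
7! = 5040, and 5040/e ≈ 1854.11, so !7 = 1854.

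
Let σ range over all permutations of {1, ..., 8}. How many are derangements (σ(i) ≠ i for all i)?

14833

Recurrence: !8 = 8·!7 + (-1)^8.
!8 = 8·1854 + 1 = 14833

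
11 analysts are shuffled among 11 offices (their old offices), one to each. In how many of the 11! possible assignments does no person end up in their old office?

By inclusion-exclusion, !11 = Σ (-1)^k · 11!/k! for k=0..11
= 11! - 11!/1! + 11!/2! - 11!/3! + 11!/4! - 11!/5! + 11!/6! - 11!/7! + 11!/8! - 11!/9! + 11!/10! - 11!/11!
= 39916800 - 39916800 + 19958400 - 6652800 + 1663200 - 332640 + 55440 - 7920 + 990 - 110 + 11 - 1
= 14684570

14684570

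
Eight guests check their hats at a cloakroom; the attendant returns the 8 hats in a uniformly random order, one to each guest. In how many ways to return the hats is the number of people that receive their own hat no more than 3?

# with exactly i fixed is C(8,i)·!(8-i); sum over i=0..3:
  i=0: C(8,0)·!8 = 1·14833 = 14833
  i=1: C(8,1)·!7 = 8·1854 = 14832
  i=2: C(8,2)·!6 = 28·265 = 7420
  i=3: C(8,3)·!5 = 56·44 = 2464
Total = 39549.

39549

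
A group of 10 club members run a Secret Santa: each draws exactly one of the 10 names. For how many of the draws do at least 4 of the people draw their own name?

Sum C(10,i)·!(10-i) for i = 4..10:
  i=4: C(10,4)·!6 = 210·265 = 55650
  i=5: C(10,5)·!5 = 252·44 = 11088
  i=6: C(10,6)·!4 = 210·9 = 1890
  i=7: C(10,7)·!3 = 120·2 = 240
  i=8: C(10,8)·!2 = 45·1 = 45
  i=9: C(10,9)·!1 = 10·0 = 0
  i=10: C(10,10)·!0 = 1·1 = 1
Total = 68914.

68914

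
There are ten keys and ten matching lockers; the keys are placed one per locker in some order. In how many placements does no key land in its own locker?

Recurrence: !10 = 10·!9 + (-1)^10.
!10 = 10·133496 + 1 = 1334961

1334961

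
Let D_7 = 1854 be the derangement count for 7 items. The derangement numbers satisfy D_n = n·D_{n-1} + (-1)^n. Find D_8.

14833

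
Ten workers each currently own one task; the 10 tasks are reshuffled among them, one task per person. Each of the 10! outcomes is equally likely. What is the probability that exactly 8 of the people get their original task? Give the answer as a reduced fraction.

1/80640

Favorable outcomes: C(10,8)·!2 = 45·1 = 45.
Total outcomes: 10! = 3628800.
Probability = 45/3628800 = 1/80640.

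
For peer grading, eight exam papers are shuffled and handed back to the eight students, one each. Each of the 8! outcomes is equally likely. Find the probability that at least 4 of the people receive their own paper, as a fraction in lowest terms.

Favorable outcomes: Σ_{i≥4} C(8,i)·!(8-i) = 70·9 + 56·2 + 28·1 + 8·0 + 1·1 = 771.
Total outcomes: 8! = 40320.
Probability = 771/40320 = 257/13440.

257/13440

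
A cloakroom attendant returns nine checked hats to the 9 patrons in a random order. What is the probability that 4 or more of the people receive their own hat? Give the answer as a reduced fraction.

Favorable outcomes: Σ_{i≥4} C(9,i)·!(9-i) = 126·44 + 126·9 + 84·2 + 36·1 + 9·0 + 1·1 = 6883.
Total outcomes: 9! = 362880.
Probability = 6883/362880 = 6883/362880.

6883/362880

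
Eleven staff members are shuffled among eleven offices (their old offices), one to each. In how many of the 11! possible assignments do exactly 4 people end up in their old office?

611820

Choose which 4 of the 11 are fixed: C(11,4) = 330.
The remaining 7 must be deranged: !7 = 1854.
Total: 330 × 1854 = 611820.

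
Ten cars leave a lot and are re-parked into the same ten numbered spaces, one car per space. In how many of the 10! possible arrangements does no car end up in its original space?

By inclusion-exclusion, !10 = Σ (-1)^k · 10!/k! for k=0..10
= 10! - 10!/1! + 10!/2! - 10!/3! + 10!/4! - 10!/5! + 10!/6! - 10!/7! + 10!/8! - 10!/9! + 10!/10!
= 3628800 - 3628800 + 1814400 - 604800 + 151200 - 30240 + 5040 - 720 + 90 - 10 + 1
= 1334961

1334961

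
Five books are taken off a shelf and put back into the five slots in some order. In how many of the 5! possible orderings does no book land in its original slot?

44

The subfactorial !5 = [5!/e] (nearest integer).
5! = 120, and 120/e ≈ 44.15, so !5 = 44.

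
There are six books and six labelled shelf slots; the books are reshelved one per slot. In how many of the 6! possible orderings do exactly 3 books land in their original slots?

Pick the 3 fixed positions: C(6,3) = 20 ways.
The other 3 form a derangement: !3 = 2.
Total: 20 × 2 = 40.

40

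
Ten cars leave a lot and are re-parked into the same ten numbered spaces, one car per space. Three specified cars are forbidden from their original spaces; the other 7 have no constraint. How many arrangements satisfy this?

Inclusion-exclusion on the 3 forbidden self-matches:
Σ_{j=0}^{3} (-1)^j C(3,j)(10-j)!
= C(3,0)·10! - C(3,1)·9! + C(3,2)·8! - C(3,3)·7!
= 3628800 - 1088640 + 120960 - 5040
= 2656080

2656080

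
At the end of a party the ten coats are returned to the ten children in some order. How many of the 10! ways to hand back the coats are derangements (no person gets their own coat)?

The subfactorial !10 = [10!/e] (nearest integer).
10! = 3628800, and 3628800/e ≈ 1334960.92, so !10 = 1334961.

1334961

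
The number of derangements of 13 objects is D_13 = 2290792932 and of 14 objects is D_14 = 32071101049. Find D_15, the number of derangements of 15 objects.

481066515734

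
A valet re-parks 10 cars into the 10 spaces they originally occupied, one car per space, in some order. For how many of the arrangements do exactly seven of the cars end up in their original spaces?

Pick the 7 fixed positions: C(10,7) = 120 ways.
The other 3 form a derangement: !3 = 2.
Total: 120 × 2 = 240.

240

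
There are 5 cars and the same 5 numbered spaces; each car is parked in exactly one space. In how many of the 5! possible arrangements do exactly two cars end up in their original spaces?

20

Pick the 2 fixed positions: C(5,2) = 10 ways.
The other 3 form a derangement: !3 = 2.
Total: 10 × 2 = 20.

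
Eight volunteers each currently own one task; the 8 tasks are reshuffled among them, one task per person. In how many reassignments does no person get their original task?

The number of derangements of 8 is !8 = Σ_{k=0}^{8} (-1)^k·8!/k!
= 8! - 8!/1! + 8!/2! - 8!/3! + 8!/4! - 8!/5! + 8!/6! - 8!/7! + 8!/8!
= 40320 - 40320 + 20160 - 6720 + 1680 - 336 + 56 - 8 + 1
= 14833

14833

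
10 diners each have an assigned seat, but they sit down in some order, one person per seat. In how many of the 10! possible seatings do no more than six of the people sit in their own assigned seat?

3628514

# with exactly i fixed is C(10,i)·!(10-i); sum over i=0..6:
  i=0: C(10,0)·!10 = 1·1334961 = 1334961
  i=1: C(10,1)·!9 = 10·133496 = 1334960
  i=2: C(10,2)·!8 = 45·14833 = 667485
  i=3: C(10,3)·!7 = 120·1854 = 222480
  i=4: C(10,4)·!6 = 210·265 = 55650
  i=5: C(10,5)·!5 = 252·44 = 11088
  i=6: C(10,6)·!4 = 210·9 = 1890
Total = 3628514.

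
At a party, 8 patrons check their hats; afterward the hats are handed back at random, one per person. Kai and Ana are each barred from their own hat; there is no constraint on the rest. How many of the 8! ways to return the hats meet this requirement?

Let A_j be the event that the j-th constrained one is fixed. By inclusion-exclusion over the 2 events:
Σ_{j=0}^{2} (-1)^j C(2,j)(8-j)!
= C(2,0)·8! - C(2,1)·7! + C(2,2)·6!
= 40320 - 10080 + 720
= 30960

30960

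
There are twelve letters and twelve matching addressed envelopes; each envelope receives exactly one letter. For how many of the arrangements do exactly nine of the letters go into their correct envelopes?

Choose which 9 of the 12 are fixed: C(12,9) = 220.
The other 3 form a derangement: !3 = 2.
Total: 220 × 2 = 440.

440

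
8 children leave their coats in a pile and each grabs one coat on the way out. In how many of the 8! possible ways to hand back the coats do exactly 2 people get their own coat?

7420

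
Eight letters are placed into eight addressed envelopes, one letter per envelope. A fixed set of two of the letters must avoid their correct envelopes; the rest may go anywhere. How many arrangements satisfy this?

30960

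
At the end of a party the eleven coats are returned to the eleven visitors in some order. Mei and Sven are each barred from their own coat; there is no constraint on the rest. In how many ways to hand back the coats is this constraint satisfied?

33022080

Inclusion-exclusion on the 2 forbidden self-matches:
Σ_{j=0}^{2} (-1)^j C(2,j)(11-j)!
= C(2,0)·11! - C(2,1)·10! + C(2,2)·9!
= 39916800 - 7257600 + 362880
= 33022080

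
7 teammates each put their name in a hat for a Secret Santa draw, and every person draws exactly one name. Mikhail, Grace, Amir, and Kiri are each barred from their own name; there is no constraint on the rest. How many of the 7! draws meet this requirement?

2790

Let A_j be the event that the j-th constrained one is fixed. By inclusion-exclusion over the 4 events:
Σ_{j=0}^{4} (-1)^j C(4,j)(7-j)!
= C(4,0)·7! - C(4,1)·6! + C(4,2)·5! - C(4,3)·4! + C(4,4)·3!
= 5040 - 2880 + 720 - 96 + 6
= 2790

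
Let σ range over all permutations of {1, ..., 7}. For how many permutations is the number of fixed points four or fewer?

5018

Sum C(7,i)·!(7-i) for i = 0..4:
  i=0: C(7,0)·!7 = 1·1854 = 1854
  i=1: C(7,1)·!6 = 7·265 = 1855
  i=2: C(7,2)·!5 = 21·44 = 924
  i=3: C(7,3)·!4 = 35·9 = 315
  i=4: C(7,4)·!3 = 35·2 = 70
Total = 5018.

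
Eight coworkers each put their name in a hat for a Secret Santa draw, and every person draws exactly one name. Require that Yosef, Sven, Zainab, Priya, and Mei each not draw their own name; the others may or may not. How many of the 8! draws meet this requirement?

21234

Let A_j be the event that the j-th constrained one is fixed. By inclusion-exclusion over the 5 events:
Σ_{j=0}^{5} (-1)^j C(5,j)(8-j)!
= C(5,0)·8! - C(5,1)·7! + C(5,2)·6! - C(5,3)·5! + C(5,4)·4! - C(5,5)·3!
= 40320 - 25200 + 7200 - 1200 + 120 - 6
= 21234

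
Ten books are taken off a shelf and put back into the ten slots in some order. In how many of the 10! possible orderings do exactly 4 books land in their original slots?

55650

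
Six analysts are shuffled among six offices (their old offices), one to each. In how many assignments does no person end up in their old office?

By inclusion-exclusion, !6 = Σ (-1)^k · 6!/k! for k=0..6
= 6! - 6!/1! + 6!/2! - 6!/3! + 6!/4! - 6!/5! + 6!/6!
= 720 - 720 + 360 - 120 + 30 - 6 + 1
= 265

265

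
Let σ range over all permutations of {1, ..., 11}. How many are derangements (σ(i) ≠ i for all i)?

Recurrence: !11 = 10·(!10 + !9).
!11 = 10·(1334961 + 133496) = 10·1468457 = 14684570

14684570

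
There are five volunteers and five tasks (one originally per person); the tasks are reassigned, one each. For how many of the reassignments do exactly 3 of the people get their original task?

Pick the 3 fixed positions: C(5,3) = 10 ways.
The other 2 form a derangement: !2 = 1.
Total: 10 × 1 = 10.

10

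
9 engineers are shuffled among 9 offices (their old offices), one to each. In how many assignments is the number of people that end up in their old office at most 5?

362675

# with exactly i fixed is C(9,i)·!(9-i); sum over i=0..5:
  i=0: C(9,0)·!9 = 1·133496 = 133496
  i=1: C(9,1)·!8 = 9·14833 = 133497
  i=2: C(9,2)·!7 = 36·1854 = 66744
  i=3: C(9,3)·!6 = 84·265 = 22260
  i=4: C(9,4)·!5 = 126·44 = 5544
  i=5: C(9,5)·!4 = 126·9 = 1134
Total = 362675.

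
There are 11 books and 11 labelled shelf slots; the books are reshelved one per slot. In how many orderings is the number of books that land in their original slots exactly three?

2447445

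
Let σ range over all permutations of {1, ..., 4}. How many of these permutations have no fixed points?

9

The number of derangements of 4 is !4 = Σ_{k=0}^{4} (-1)^k·4!/k!
= 4! - 4!/1! + 4!/2! - 4!/3! + 4!/4!
= 24 - 24 + 12 - 4 + 1
= 9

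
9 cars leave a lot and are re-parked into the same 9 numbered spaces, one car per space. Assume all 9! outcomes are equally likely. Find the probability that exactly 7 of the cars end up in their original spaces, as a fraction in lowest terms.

Favorable outcomes: C(9,7)·!2 = 36·1 = 36.
Total outcomes: 9! = 362880.
Probability = 36/362880 = 1/10080.

1/10080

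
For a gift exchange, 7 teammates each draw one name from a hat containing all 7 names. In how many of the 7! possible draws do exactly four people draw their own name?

70

Pick the 4 fixed positions: C(7,4) = 35 ways.
The remaining 3 must be deranged: !3 = 2.
Total: 35 × 2 = 70.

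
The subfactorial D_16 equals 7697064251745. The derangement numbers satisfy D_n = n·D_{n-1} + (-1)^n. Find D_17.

D_17 = 17·7697064251745 - 1 = 130850092279664.

130850092279664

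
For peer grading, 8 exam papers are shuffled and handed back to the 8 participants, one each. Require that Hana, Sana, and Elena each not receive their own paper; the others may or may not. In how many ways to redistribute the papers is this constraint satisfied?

27240

Inclusion-exclusion on the 3 forbidden self-matches:
Σ_{j=0}^{3} (-1)^j C(3,j)(8-j)!
= C(3,0)·8! - C(3,1)·7! + C(3,2)·6! - C(3,3)·5!
= 40320 - 15120 + 2160 - 120
= 27240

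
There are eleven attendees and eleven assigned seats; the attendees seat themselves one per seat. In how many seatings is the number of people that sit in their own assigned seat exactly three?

Choose which 3 of the 11 are fixed: C(11,3) = 165.
The other 8 form a derangement: !8 = 14833.
Total: 165 × 14833 = 2447445.

2447445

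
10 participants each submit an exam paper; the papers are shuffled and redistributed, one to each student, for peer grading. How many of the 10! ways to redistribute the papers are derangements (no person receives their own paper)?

1334961

Recurrence: !10 = 10·!9 + (-1)^10.
!10 = 10·133496 + 1 = 1334961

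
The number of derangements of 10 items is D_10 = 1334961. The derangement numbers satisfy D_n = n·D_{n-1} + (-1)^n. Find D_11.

14684570

D_11 = 11·1334961 - 1 = 14684570.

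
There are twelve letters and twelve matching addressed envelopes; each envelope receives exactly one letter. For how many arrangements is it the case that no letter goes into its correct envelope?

176214841

!12 is the nearest integer to 12!/e.
12! = 479001600, and 479001600/e ≈ 176214840.93, so !12 = 176214841.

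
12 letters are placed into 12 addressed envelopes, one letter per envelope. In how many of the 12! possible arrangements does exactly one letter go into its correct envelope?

176214840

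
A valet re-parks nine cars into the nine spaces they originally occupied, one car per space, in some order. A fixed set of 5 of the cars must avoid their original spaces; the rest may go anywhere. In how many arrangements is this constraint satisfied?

Inclusion-exclusion on the 5 forbidden self-matches:
Σ_{j=0}^{5} (-1)^j C(5,j)(9-j)!
= C(5,0)·9! - C(5,1)·8! + C(5,2)·7! - C(5,3)·6! + C(5,4)·5! - C(5,5)·4!
= 362880 - 201600 + 50400 - 7200 + 600 - 24
= 205056

205056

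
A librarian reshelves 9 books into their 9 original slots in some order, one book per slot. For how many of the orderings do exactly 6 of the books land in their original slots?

168

Choose which 6 of the 9 are fixed: C(9,6) = 84.
The other 3 form a derangement: !3 = 2.
Total: 84 × 2 = 168.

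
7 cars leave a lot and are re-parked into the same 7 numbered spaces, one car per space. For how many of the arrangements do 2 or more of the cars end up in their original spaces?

1331

# with exactly i fixed is C(7,i)·!(7-i); sum over i=2..7:
  i=2: C(7,2)·!5 = 21·44 = 924
  i=3: C(7,3)·!4 = 35·9 = 315
  i=4: C(7,4)·!3 = 35·2 = 70
  i=5: C(7,5)·!2 = 21·1 = 21
  i=6: C(7,6)·!1 = 7·0 = 0
  i=7: C(7,7)·!0 = 1·1 = 1
Total = 1331.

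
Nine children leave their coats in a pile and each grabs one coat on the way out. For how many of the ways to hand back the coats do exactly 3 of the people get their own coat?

Choose which 3 of the 9 are fixed: C(9,3) = 84.
The remaining 6 must be deranged: !6 = 265.
Total: 84 × 265 = 22260.

22260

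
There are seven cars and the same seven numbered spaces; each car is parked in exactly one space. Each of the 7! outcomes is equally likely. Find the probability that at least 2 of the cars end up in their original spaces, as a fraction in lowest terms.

1331/5040

Favorable outcomes: Σ_{i≥2} C(7,i)·!(7-i) = 21·44 + 35·9 + 35·2 + 21·1 + 7·0 + 1·1 = 1331.
Total outcomes: 7! = 5040.
Probability = 1331/5040 = 1331/5040.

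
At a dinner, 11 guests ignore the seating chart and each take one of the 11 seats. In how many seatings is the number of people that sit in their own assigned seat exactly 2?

7342280

Pick the 2 fixed positions: C(11,2) = 55 ways.
The remaining 9 must be deranged: !9 = 133496.
Total: 55 × 133496 = 7342280.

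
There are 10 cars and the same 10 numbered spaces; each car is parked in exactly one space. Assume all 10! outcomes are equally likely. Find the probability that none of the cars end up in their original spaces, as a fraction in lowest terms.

Favorable outcomes: !10 = 1334961.
Total outcomes: 10! = 3628800.
Probability = 1334961/3628800 = 16481/44800.

16481/44800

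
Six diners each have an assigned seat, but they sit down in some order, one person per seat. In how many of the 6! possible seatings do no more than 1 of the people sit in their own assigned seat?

529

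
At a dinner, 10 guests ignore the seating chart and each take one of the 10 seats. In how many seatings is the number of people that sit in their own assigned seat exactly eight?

Pick the 8 fixed positions: C(10,8) = 45 ways.
The remaining 2 must be deranged: !2 = 1.
Total: 45 × 1 = 45.

45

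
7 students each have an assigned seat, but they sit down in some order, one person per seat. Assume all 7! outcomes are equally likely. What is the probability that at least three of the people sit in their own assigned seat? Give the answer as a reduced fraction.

407/5040

Favorable outcomes: Σ_{i≥3} C(7,i)·!(7-i) = 35·9 + 35·2 + 21·1 + 7·0 + 1·1 = 407.
Total outcomes: 7! = 5040.
Probability = 407/5040 = 407/5040.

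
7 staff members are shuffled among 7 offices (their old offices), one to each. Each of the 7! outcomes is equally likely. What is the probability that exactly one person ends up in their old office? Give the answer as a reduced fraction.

53/144

Favorable outcomes: C(7,1)·!6 = 7·265 = 1855.
Total outcomes: 7! = 5040.
Probability = 1855/5040 = 53/144.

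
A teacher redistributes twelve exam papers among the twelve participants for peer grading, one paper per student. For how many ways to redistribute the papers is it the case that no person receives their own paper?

176214841

!12 = 12! · Σ_{k=0}^{12} (-1)^k/k!
= 12! - 12!/1! + 12!/2! - 12!/3! + 12!/4! - 12!/5! + 12!/6! - 12!/7! + 12!/8! - 12!/9! + 12!/10! - 12!/11! + 12!/12!
= 479001600 - 479001600 + 239500800 - 79833600 + 19958400 - 3991680 + 665280 - 95040 + 11880 - 1320 + 132 - 12 + 1
= 176214841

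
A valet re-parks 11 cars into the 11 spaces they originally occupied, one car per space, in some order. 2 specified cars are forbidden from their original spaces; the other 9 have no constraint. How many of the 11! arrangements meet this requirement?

Let A_j be the event that the j-th constrained one is fixed. By inclusion-exclusion over the 2 events:
Σ_{j=0}^{2} (-1)^j C(2,j)(11-j)!
= C(2,0)·11! - C(2,1)·10! + C(2,2)·9!
= 39916800 - 7257600 + 362880
= 33022080

33022080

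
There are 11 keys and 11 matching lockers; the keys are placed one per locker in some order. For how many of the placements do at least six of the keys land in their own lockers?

23684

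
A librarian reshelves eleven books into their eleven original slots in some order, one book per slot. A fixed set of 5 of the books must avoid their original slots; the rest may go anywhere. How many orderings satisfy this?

25022880

Let A_j be the event that the j-th constrained one is fixed. By inclusion-exclusion over the 5 events:
Σ_{j=0}^{5} (-1)^j C(5,j)(11-j)!
= C(5,0)·11! - C(5,1)·10! + C(5,2)·9! - C(5,3)·8! + C(5,4)·7! - C(5,5)·6!
= 39916800 - 18144000 + 3628800 - 403200 + 25200 - 720
= 25022880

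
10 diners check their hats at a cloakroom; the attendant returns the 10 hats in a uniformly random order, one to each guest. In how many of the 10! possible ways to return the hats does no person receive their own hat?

!10 = 10! · Σ_{k=0}^{10} (-1)^k/k!
= 10! - 10!/1! + 10!/2! - 10!/3! + 10!/4! - 10!/5! + 10!/6! - 10!/7! + 10!/8! - 10!/9! + 10!/10!
= 3628800 - 3628800 + 1814400 - 604800 + 151200 - 30240 + 5040 - 720 + 90 - 10 + 1
= 1334961

1334961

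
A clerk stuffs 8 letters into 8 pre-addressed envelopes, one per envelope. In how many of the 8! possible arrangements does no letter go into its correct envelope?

14833

The number of derangements of 8 is !8 = Σ_{k=0}^{8} (-1)^k·8!/k!
= 8! - 8!/1! + 8!/2! - 8!/3! + 8!/4! - 8!/5! + 8!/6! - 8!/7! + 8!/8!
= 40320 - 40320 + 20160 - 6720 + 1680 - 336 + 56 - 8 + 1
= 14833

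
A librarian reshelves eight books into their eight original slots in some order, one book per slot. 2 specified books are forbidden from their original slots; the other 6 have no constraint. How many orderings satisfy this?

30960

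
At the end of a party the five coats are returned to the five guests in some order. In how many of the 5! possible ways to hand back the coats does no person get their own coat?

44

!5 = 5! · Σ_{k=0}^{5} (-1)^k/k!
= 5! - 5!/1! + 5!/2! - 5!/3! + 5!/4! - 5!/5!
= 120 - 120 + 60 - 20 + 5 - 1
= 44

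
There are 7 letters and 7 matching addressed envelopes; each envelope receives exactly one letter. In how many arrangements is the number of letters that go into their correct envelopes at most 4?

Sum C(7,i)·!(7-i) for i = 0..4:
  i=0: C(7,0)·!7 = 1·1854 = 1854
  i=1: C(7,1)·!6 = 7·265 = 1855
  i=2: C(7,2)·!5 = 21·44 = 924
  i=3: C(7,3)·!4 = 35·9 = 315
  i=4: C(7,4)·!3 = 35·2 = 70
Total = 5018.

5018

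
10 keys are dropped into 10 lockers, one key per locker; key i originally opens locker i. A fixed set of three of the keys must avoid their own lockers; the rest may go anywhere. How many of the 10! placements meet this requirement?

2656080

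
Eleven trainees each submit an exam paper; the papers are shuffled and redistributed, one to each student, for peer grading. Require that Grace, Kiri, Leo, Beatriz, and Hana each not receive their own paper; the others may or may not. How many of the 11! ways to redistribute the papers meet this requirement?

25022880

Let A_j be the event that the j-th constrained one is fixed. By inclusion-exclusion over the 5 events:
Σ_{j=0}^{5} (-1)^j C(5,j)(11-j)!
= C(5,0)·11! - C(5,1)·10! + C(5,2)·9! - C(5,3)·8! + C(5,4)·7! - C(5,5)·6!
= 39916800 - 18144000 + 3628800 - 403200 + 25200 - 720
= 25022880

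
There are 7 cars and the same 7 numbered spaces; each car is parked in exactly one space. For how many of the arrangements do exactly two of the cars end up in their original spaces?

Pick the 2 fixed positions: C(7,2) = 21 ways.
The remaining 5 must be deranged: !5 = 44.
Total: 21 × 44 = 924.

924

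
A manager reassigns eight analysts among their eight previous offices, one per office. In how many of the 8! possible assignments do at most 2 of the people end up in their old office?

# with exactly i fixed is C(8,i)·!(8-i); sum over i=0..2:
  i=0: C(8,0)·!8 = 1·14833 = 14833
  i=1: C(8,1)·!7 = 8·1854 = 14832
  i=2: C(8,2)·!6 = 28·265 = 7420
Total = 37085.

37085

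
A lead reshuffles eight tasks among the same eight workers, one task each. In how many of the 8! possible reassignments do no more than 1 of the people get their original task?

29665

Sum C(8,i)·!(8-i) for i = 0..1:
  i=0: C(8,0)·!8 = 1·14833 = 14833
  i=1: C(8,1)·!7 = 8·1854 = 14832
Total = 29665.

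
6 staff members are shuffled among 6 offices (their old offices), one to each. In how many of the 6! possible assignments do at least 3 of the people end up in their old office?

56

# with exactly i fixed is C(6,i)·!(6-i); sum over i=3..6:
  i=3: C(6,3)·!3 = 20·2 = 40
  i=4: C(6,4)·!2 = 15·1 = 15
  i=5: C(6,5)·!1 = 6·0 = 0
  i=6: C(6,6)·!0 = 1·1 = 1
Total = 56.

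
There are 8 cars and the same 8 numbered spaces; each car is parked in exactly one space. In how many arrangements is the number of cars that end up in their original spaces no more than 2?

37085

# with exactly i fixed is C(8,i)·!(8-i); sum over i=0..2:
  i=0: C(8,0)·!8 = 1·14833 = 14833
  i=1: C(8,1)·!7 = 8·1854 = 14832
  i=2: C(8,2)·!6 = 28·265 = 7420
Total = 37085.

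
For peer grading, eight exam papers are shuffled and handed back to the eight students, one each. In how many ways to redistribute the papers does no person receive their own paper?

Use !n = (n-1)(!(n-1) + !(n-2)).
!8 = 7·(1854 + 265) = 7·2119 = 14833

14833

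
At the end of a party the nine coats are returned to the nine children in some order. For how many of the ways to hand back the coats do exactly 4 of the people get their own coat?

5544

Choose which 4 of the 9 are fixed: C(9,4) = 126.
The other 5 form a derangement: !5 = 44.
Total: 126 × 44 = 5544.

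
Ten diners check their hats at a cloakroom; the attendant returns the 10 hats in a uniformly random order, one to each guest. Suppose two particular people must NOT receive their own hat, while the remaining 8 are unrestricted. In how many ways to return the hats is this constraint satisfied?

Let A_j be the event that the j-th constrained one is fixed. By inclusion-exclusion over the 2 events:
Σ_{j=0}^{2} (-1)^j C(2,j)(10-j)!
= C(2,0)·10! - C(2,1)·9! + C(2,2)·8!
= 3628800 - 725760 + 40320
= 2943360

2943360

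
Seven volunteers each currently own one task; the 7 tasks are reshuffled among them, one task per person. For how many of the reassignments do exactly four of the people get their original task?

70

Choose which 4 of the 7 are fixed: C(7,4) = 35.
The other 3 form a derangement: !3 = 2.
Total: 35 × 2 = 70.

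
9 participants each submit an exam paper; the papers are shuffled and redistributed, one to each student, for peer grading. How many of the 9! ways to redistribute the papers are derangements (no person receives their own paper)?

133496

Use !n = (n-1)(!(n-1) + !(n-2)).
!9 = 8·(14833 + 1854) = 8·16687 = 133496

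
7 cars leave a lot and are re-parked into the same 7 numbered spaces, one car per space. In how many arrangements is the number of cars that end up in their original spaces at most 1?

3709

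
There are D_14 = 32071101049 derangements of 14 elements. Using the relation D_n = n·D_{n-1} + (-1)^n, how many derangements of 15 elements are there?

481066515734

D_15 = 15·32071101049 - 1 = 481066515734.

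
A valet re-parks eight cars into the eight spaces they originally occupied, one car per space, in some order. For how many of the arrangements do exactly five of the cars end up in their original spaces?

Pick the 5 fixed positions: C(8,5) = 56 ways.
The other 3 form a derangement: !3 = 2.
Total: 56 × 2 = 112.

112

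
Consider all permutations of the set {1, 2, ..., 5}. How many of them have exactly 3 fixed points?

Pick the 3 fixed positions: C(5,3) = 10 ways.
The other 2 form a derangement: !2 = 1.
Total: 10 × 1 = 10.

10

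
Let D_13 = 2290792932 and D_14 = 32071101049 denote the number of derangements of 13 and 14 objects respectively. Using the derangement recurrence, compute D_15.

481066515734

D_15 = (15-1)·(D_14 + D_13) = 14·(32071101049 + 2290792932) = 14·34361893981 = 481066515734.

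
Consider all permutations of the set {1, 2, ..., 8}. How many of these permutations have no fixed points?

14833

!8 is the nearest integer to 8!/e.
8! = 40320, and 40320/e ≈ 14832.90, so !8 = 14833.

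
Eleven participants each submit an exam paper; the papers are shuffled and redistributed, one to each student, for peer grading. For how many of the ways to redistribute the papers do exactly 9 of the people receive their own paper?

Choose which 9 of the 11 are fixed: C(11,9) = 55.
The remaining 2 must be deranged: !2 = 1.
Total: 55 × 1 = 55.

55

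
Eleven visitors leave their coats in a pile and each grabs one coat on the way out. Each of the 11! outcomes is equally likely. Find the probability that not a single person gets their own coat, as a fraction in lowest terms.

1468457/3991680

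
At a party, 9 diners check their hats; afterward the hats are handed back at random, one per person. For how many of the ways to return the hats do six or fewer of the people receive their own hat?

362843

# with exactly i fixed is C(9,i)·!(9-i); sum over i=0..6:
  i=0: C(9,0)·!9 = 1·133496 = 133496
  i=1: C(9,1)·!8 = 9·14833 = 133497
  i=2: C(9,2)·!7 = 36·1854 = 66744
  i=3: C(9,3)·!6 = 84·265 = 22260
  i=4: C(9,4)·!5 = 126·44 = 5544
  i=5: C(9,5)·!4 = 126·9 = 1134
  i=6: C(9,6)·!3 = 84·2 = 168
Total = 362843.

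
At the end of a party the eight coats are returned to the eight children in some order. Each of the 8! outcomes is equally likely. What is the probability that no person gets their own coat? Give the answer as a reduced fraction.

Favorable outcomes: !8 = 14833.
Total outcomes: 8! = 40320.
Probability = 14833/40320 = 2119/5760.

2119/5760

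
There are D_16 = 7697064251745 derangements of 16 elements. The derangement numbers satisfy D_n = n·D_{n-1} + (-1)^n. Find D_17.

D_17 = 17·7697064251745 - 1 = 130850092279664.

130850092279664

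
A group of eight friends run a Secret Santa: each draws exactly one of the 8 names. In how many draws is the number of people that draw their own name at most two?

37085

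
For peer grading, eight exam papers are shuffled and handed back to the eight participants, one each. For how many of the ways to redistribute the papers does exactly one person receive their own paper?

14832

Choose which one of the 8 is fixed: C(8,1) = 8.
The remaining 7 must be deranged: !7 = 1854.
Total: 8 × 1854 = 14832.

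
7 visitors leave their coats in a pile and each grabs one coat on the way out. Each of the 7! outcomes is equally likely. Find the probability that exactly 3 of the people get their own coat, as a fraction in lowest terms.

Favorable outcomes: C(7,3)·!4 = 35·9 = 315.
Total outcomes: 7! = 5040.
Probability = 315/5040 = 1/16.

1/16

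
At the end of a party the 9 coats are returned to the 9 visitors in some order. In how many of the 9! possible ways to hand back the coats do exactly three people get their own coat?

Choose which 3 of the 9 are fixed: C(9,3) = 84.
The remaining 6 must be deranged: !6 = 265.
Total: 84 × 265 = 22260.

22260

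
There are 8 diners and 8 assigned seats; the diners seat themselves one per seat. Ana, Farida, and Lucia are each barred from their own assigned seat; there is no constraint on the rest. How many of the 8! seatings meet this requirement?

27240

Let A_j be the event that the j-th constrained one is fixed. By inclusion-exclusion over the 3 events:
Σ_{j=0}^{3} (-1)^j C(3,j)(8-j)!
= C(3,0)·8! - C(3,1)·7! + C(3,2)·6! - C(3,3)·5!
= 40320 - 15120 + 2160 - 120
= 27240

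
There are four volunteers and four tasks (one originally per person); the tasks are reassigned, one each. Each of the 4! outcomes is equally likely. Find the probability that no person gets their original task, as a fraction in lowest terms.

Favorable outcomes: !4 = 9.
Total outcomes: 4! = 24.
Probability = 9/24 = 3/8.

3/8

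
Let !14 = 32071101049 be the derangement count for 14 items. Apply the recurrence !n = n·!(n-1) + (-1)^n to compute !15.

!15 = 15·32071101049 - 1 = 481066515734.

481066515734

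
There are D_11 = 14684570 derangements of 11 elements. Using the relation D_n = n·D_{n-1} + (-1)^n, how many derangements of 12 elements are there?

176214841

D_12 = 12·14684570 + 1 = 176214841.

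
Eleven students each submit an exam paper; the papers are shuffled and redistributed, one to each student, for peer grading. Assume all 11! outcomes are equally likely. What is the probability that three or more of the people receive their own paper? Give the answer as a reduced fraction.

3205379/39916800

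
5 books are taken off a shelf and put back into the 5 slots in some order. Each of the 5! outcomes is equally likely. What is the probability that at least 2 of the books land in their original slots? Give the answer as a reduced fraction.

31/120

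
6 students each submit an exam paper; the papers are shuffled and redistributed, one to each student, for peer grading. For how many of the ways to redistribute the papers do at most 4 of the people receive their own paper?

# with exactly i fixed is C(6,i)·!(6-i); sum over i=0..4:
  i=0: C(6,0)·!6 = 1·265 = 265
  i=1: C(6,1)·!5 = 6·44 = 264
  i=2: C(6,2)·!4 = 15·9 = 135
  i=3: C(6,3)·!3 = 20·2 = 40
  i=4: C(6,4)·!2 = 15·1 = 15
Total = 719.

719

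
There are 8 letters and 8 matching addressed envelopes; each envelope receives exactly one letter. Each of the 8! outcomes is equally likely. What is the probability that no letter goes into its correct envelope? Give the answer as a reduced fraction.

Favorable outcomes: !8 = 14833.
Total outcomes: 8! = 40320.
Probability = 14833/40320 = 2119/5760.

2119/5760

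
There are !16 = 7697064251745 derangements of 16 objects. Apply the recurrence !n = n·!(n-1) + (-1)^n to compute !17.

130850092279664

!17 = 17·7697064251745 - 1 = 130850092279664.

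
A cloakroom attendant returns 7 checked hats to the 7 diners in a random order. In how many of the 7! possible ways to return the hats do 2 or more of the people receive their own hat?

1331

Sum C(7,i)·!(7-i) for i = 2..7:
  i=2: C(7,2)·!5 = 21·44 = 924
  i=3: C(7,3)·!4 = 35·9 = 315
  i=4: C(7,4)·!3 = 35·2 = 70
  i=5: C(7,5)·!2 = 21·1 = 21
  i=6: C(7,6)·!1 = 7·0 = 0
  i=7: C(7,7)·!0 = 1·1 = 1
Total = 1331.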